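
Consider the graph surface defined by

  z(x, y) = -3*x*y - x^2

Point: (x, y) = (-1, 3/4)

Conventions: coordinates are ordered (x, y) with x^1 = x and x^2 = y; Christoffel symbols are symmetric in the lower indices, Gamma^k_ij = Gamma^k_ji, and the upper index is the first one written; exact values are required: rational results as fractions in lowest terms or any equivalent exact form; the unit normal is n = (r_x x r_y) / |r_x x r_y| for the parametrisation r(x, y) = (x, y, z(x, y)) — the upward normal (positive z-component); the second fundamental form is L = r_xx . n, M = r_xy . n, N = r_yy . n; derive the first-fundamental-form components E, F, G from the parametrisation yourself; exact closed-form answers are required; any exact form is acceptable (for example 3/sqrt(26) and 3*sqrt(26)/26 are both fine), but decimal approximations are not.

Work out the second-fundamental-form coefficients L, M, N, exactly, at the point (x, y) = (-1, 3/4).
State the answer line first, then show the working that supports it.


Answer: L = -8*sqrt(161)/161, M = -12*sqrt(161)/161, N = 0

z_x = -1/4, z_y = 3, z_xx = -2, z_xy = -3, z_yy = 0
E = 17/16, F = -3/4, G = 10; answer radicand W^2 = 161/16
unnormalised second-form numerators: l = -2, m = -3, n = 0; L = l/sqrt(161/16), and similarly M = m/sqrt(W^2), N = n/sqrt(W^2)


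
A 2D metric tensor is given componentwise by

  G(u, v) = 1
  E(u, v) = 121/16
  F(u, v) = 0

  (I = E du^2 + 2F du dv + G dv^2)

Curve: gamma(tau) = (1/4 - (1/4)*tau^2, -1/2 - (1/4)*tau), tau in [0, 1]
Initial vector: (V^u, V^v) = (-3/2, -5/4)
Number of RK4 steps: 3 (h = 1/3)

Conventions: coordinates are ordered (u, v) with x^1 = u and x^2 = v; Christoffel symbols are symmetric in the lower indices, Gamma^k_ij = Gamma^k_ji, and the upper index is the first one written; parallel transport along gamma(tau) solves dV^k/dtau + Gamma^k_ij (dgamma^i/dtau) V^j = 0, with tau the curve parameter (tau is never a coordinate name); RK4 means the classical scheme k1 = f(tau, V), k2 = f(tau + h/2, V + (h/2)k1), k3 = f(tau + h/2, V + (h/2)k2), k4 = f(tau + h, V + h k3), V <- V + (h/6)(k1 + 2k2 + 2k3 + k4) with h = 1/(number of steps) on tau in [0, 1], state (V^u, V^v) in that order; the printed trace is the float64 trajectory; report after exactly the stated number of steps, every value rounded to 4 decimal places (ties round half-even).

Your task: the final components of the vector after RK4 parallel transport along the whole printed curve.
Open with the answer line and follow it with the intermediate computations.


Answer: V^u = -1.5000, V^v = -1.2500

gamma'(tau) = (-(1/2)*tau, -1/4); f(tau, V)^k = -Gamma^k_ij(gamma(tau)) gamma'^i(tau) V^j; h = 1/3; intermediate values shown to 6 dp
curve data and Christoffel symbols at the stage parameters:
  tau = 0.000000: gamma = (0.250000, -0.500000), gamma' = (0.000000, -0.250000); Gamma_uuu = 0.000000, Gamma_uuv = 0.000000, Gamma_uvv = 0.000000, Gamma_vuu = 0.000000, Gamma_vuv = 0.000000, Gamma_vvv = 0.000000
  tau = 0.166667: gamma = (0.243056, -0.541667), gamma' = (-0.083333, -0.250000); Gamma_uuu = 0.000000, Gamma_uuv = 0.000000, Gamma_uvv = 0.000000, Gamma_vuu = 0.000000, Gamma_vuv = 0.000000, Gamma_vvv = 0.000000
  tau = 0.333333: gamma = (0.222222, -0.583333), gamma' = (-0.166667, -0.250000); Gamma_uuu = 0.000000, Gamma_uuv = 0.000000, Gamma_uvv = 0.000000, Gamma_vuu = 0.000000, Gamma_vuv = 0.000000, Gamma_vvv = 0.000000
  tau = 0.500000: gamma = (0.187500, -0.625000), gamma' = (-0.250000, -0.250000); Gamma_uuu = 0.000000, Gamma_uuv = 0.000000, Gamma_uvv = 0.000000, Gamma_vuu = 0.000000, Gamma_vuv = 0.000000, Gamma_vvv = 0.000000
  tau = 0.666667: gamma = (0.138889, -0.666667), gamma' = (-0.333333, -0.250000); Gamma_uuu = 0.000000, Gamma_uuv = 0.000000, Gamma_uvv = 0.000000, Gamma_vuu = 0.000000, Gamma_vuv = 0.000000, Gamma_vvv = 0.000000
  tau = 0.833333: gamma = (0.076389, -0.708333), gamma' = (-0.416667, -0.250000); Gamma_uuu = 0.000000, Gamma_uuv = 0.000000, Gamma_uvv = 0.000000, Gamma_vuu = 0.000000, Gamma_vuv = 0.000000, Gamma_vvv = 0.000000
  tau = 1.000000: gamma = (0.000000, -0.750000), gamma' = (-0.500000, -0.250000); Gamma_uuu = 0.000000, Gamma_uuv = 0.000000, Gamma_uvv = 0.000000, Gamma_vuu = 0.000000, Gamma_vuv = 0.000000, Gamma_vvv = 0.000000
step 0: V^u = -1.5000, V^v = -1.2500
step 1: k1 = (0.000000, 0.000000), k2 = (0.000000, 0.000000), k3 = (0.000000, 0.000000), k4 = (0.000000, 0.000000); V <- V + (h/6)(k1 + 2k2 + 2k3 + k4): V^u = -1.5000, V^v = -1.2500
step 2: k1 = (0.000000, 0.000000), k2 = (0.000000, 0.000000), k3 = (0.000000, 0.000000), k4 = (0.000000, 0.000000); V <- V + (h/6)(k1 + 2k2 + 2k3 + k4): V^u = -1.5000, V^v = -1.2500
step 3: k1 = (0.000000, 0.000000), k2 = (0.000000, 0.000000), k3 = (0.000000, 0.000000), k4 = (0.000000, 0.000000); V <- V + (h/6)(k1 + 2k2 + 2k3 + k4): V^u = -1.5000, V^v = -1.2500


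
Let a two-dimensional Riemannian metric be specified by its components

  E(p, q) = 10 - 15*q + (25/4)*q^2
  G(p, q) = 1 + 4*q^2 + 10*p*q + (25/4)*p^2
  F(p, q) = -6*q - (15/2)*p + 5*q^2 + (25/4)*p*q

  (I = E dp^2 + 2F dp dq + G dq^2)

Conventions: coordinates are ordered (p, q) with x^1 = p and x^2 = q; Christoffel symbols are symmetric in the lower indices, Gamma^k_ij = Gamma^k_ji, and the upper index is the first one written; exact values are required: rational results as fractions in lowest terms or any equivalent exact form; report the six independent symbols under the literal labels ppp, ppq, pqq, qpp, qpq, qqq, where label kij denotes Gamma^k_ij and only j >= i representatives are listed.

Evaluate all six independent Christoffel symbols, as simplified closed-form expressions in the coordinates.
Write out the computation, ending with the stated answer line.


E = 10 - 15*q + (25/4)*q^2; F = -6*q - (15/2)*p + 5*q^2 + (25/4)*p*q; G = 1 + 4*q^2 + 10*p*q + (25/4)*p^2
Gamma^k_ij = (1/2) g^{kl} (d_i g_jl + d_j g_il - d_l g_ij), with g^inv = (1/(EG-F^2)) [[G, -F], [-F, E]]
first partials: E_p = 0, E_q = -15 + (25/2)*q, F_p = -15/2 + (25/4)*q, F_q = -6 + 10*q + (25/4)*p, G_p = 10*q + (25/2)*p, G_q = 8*q + 10*p
D = EG - F^2 = 10 - 15*q + (41/4)*q^2 + 10*p*q + (25/4)*p^2
expanded: Gamma^p_pp = (G E_p - 2F F_p + F E_q)/(2D), Gamma^p_pq = (G E_q - F G_p)/(2D), Gamma^p_qq = (2G F_q - G G_p - F G_q)/(2D), Gamma^q_pp = (2E F_p - E E_q - F E_p)/(2D), Gamma^q_pq = (E G_p - F E_q)/(2D), Gamma^q_qq = (E G_q - 2F F_q + F G_p)/(2D); substitute and cancel common factors

Answer: Gamma_ppp = 0, Gamma_ppq = (25*q - 30)/(25*p^2 + 40*p*q + 41*q^2 - 60*q + 40), Gamma_pqq = (20*q - 24)/(25*p^2 + 40*p*q + 41*q^2 - 60*q + 40), Gamma_qpp = 0, Gamma_qpq = (25*p + 20*q)/(25*p^2 + 40*p*q + 41*q^2 - 60*q + 40), Gamma_qqq = (20*p + 16*q)/(25*p^2 + 40*p*q + 41*q^2 - 60*q + 40)


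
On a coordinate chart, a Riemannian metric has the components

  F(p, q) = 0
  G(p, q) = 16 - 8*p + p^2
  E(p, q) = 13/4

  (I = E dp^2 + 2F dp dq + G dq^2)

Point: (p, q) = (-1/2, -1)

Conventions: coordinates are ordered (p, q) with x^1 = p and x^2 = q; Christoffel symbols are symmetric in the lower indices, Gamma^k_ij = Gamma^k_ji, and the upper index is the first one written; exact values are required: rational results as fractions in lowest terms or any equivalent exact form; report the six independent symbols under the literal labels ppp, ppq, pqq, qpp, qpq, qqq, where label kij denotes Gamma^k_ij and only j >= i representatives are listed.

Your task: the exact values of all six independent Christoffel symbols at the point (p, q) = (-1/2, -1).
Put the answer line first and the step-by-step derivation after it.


Answer: Gamma_ppp = 0, Gamma_ppq = 0, Gamma_pqq = 18/13, Gamma_qpp = 0, Gamma_qpq = -2/9, Gamma_qqq = 0

E = 13/4, F = 0, G = 81/4 at the point
E_p = 0, E_q = 0, F_p = 0, F_q = 0, G_p = -9, G_q = 0
EG - F^2 = 1053/16;  g^inv = (16/1053) * [[81/4, 0], [0, 13/4]]
first-kind symbols [ij,l] = (1/2)(d_i g_jl + d_j g_il - d_l g_ij): [pp,p] = E_p/2 = 0, [pp,q] = F_p - E_q/2 = 0, [pq,p] = E_q/2 = 0, [pq,q] = G_p/2 = -9/2, [qq,p] = F_q - G_p/2 = 9/2, [qq,q] = G_q/2 = 0
Gamma^p_ij = (G*[ij,p] - F*[ij,q])/(EG - F^2), Gamma^q_ij = (E*[ij,q] - F*[ij,p])/(EG - F^2)


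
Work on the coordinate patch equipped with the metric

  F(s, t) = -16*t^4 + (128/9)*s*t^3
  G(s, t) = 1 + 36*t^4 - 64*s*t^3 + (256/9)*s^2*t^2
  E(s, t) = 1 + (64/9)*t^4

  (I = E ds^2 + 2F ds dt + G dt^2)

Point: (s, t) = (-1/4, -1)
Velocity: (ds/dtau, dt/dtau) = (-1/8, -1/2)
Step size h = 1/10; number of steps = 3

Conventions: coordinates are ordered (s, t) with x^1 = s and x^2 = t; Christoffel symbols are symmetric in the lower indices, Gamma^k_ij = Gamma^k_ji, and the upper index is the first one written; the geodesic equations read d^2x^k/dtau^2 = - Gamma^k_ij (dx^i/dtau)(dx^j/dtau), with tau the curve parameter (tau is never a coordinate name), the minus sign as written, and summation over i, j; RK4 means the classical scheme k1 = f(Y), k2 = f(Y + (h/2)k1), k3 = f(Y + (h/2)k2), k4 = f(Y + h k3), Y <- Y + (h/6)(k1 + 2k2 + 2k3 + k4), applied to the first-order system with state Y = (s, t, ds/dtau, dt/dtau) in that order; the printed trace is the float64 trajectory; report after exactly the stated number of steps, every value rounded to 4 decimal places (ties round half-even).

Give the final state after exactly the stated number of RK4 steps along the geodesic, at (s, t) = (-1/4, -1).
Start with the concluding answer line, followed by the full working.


Answer: s = -0.2940, t = -1.1386, ds/dtau = -0.1646, dt/dtau = -0.4309

f(Y) = (ds/dtau, dt/dtau, -Gamma^s_ij Y'^i Y'^j, -Gamma^t_ij Y'^i Y'^j) with the Gammas evaluated at the stage position; h = 0.100000; intermediate values shown to 6 dp
step 0: s = -0.2500, t = -1.0000, ds/dtau = -0.1250, dt/dtau = -0.5000
step 1:
  k1: at (s, t) = (-0.250000, -1.000000), (ds/dtau, dt/dtau) = (-0.125000, -0.500000); Gamma_sss = 0.000000, Gamma_sst = -0.475836, Gamma_stt = 0.951673, Gamma_tss = 0.000000, Gamma_tst = 0.832714, Gamma_ttt = -1.665428; k1 = (-0.125000, -0.500000, -0.178439, 0.312268)
  k2: at (s, t) = (-0.256250, -1.025000), (ds/dtau, dt/dtau) = (-0.133922, -0.484387); Gamma_sss = 0.000000, Gamma_sst = -0.465696, Gamma_stt = 0.931392, Gamma_tss = 0.000000, Gamma_tst = 0.814968, Gamma_ttt = -1.629936; k2 = (-0.133922, -0.484387, -0.158113, 0.276699)
  k3: at (s, t) = (-0.256696, -1.024219), (ds/dtau, dt/dtau) = (-0.132906, -0.486165); Gamma_sss = 0.000000, Gamma_sst = -0.466495, Gamma_stt = 0.932699, Gamma_tss = 0.000000, Gamma_tst = 0.815783, Gamma_ttt = -1.631055; k3 = (-0.132906, -0.486165, -0.160165, 0.280088)
  k4: at (s, t) = (-0.263291, -1.048617), (ds/dtau, dt/dtau) = (-0.141017, -0.471991); Gamma_sss = 0.000000, Gamma_sst = -0.457246, Gamma_stt = 0.913996, Gamma_tss = 0.000000, Gamma_tst = 0.799189, Gamma_ttt = -1.597513; k4 = (-0.141017, -0.471991, -0.142749, 0.249501)
  Y <- Y + (h/6)(k1 + 2k2 + 2k3 + k4): s = -0.2633, t = -1.0486, ds/dtau = -0.1410, dt/dtau = -0.4721
step 2:
  k1: at (s, t) = (-0.263328, -1.048552), (ds/dtau, dt/dtau) = (-0.140962, -0.472078); Gamma_sss = 0.000000, Gamma_sst = -0.457310, Gamma_stt = 0.914102, Gamma_tss = 0.000000, Gamma_tst = 0.799255, Gamma_ttt = -1.597603; k1 = (-0.140962, -0.472078, -0.142851, 0.249664)
  k2: at (s, t) = (-0.270376, -1.072155), (ds/dtau, dt/dtau) = (-0.148105, -0.459594); Gamma_sss = 0.000000, Gamma_sst = -0.449096, Gamma_stt = 0.897213, Gamma_tss = 0.000000, Gamma_tst = 0.783960, Gamma_ttt = -1.566211; k2 = (-0.148105, -0.459594, -0.128377, 0.224101)
  k3: at (s, t) = (-0.270733, -1.071531), (ds/dtau, dt/dtau) = (-0.147381, -0.460873); Gamma_sss = 0.000000, Gamma_sst = -0.449693, Gamma_stt = 0.898191, Gamma_tss = 0.000000, Gamma_tst = 0.784571, Gamma_ttt = -1.567055; k3 = (-0.147381, -0.460873, -0.129689, 0.226266)
  k4: at (s, t) = (-0.278066, -1.094639), (ds/dtau, dt/dtau) = (-0.153931, -0.449451); Gamma_sss = 0.000000, Gamma_sst = -0.442144, Gamma_stt = 0.882509, Gamma_tss = 0.000000, Gamma_tst = 0.770193, Gamma_ttt = -1.537285; k4 = (-0.153931, -0.449451, -0.117093, 0.203970)
  Y <- Y + (h/6)(k1 + 2k2 + 2k3 + k4): s = -0.2781, t = -1.0946, ds/dtau = -0.1539, dt/dtau = -0.4495
step 3:
  k1: at (s, t) = (-0.278092, -1.094593), (ds/dtau, dt/dtau) = (-0.153897, -0.449505); Gamma_sss = 0.000000, Gamma_sst = -0.442187, Gamma_stt = 0.882579, Gamma_tss = 0.000000, Gamma_tst = 0.770237, Gamma_ttt = -1.537346; k1 = (-0.153897, -0.449505, -0.117150, 0.204062)
  k2: at (s, t) = (-0.285787, -1.117068), (ds/dtau, dt/dtau) = (-0.159755, -0.439302); Gamma_sss = 0.000000, Gamma_sst = -0.435399, Gamma_stt = 0.868257, Gamma_tss = 0.000000, Gamma_tst = 0.756866, Gamma_ttt = -1.509315; k2 = (-0.159755, -0.439302, -0.106449, 0.185042)
  k3: at (s, t) = (-0.286080, -1.116558), (ds/dtau, dt/dtau) = (-0.159219, -0.440253); Gamma_sss = 0.000000, Gamma_sst = -0.435860, Gamma_stt = 0.869011, Gamma_tss = 0.000000, Gamma_tst = 0.757337, Gamma_ttt = -1.509966; k3 = (-0.159219, -0.440253, -0.107329, 0.186492)
  k4: at (s, t) = (-0.294014, -1.138618), (ds/dtau, dt/dtau) = (-0.164630, -0.430856); Gamma_sss = 0.000000, Gamma_sst = -0.429582, Gamma_stt = 0.855633, Gamma_tss = 0.000000, Gamma_tst = 0.744706, Gamma_ttt = -1.483290; k4 = (-0.164630, -0.430856, -0.097895, 0.169706)
  Y <- Y + (h/6)(k1 + 2k2 + 2k3 + k4): s = -0.2940, t = -1.1386, ds/dtau = -0.1646, dt/dtau = -0.4309


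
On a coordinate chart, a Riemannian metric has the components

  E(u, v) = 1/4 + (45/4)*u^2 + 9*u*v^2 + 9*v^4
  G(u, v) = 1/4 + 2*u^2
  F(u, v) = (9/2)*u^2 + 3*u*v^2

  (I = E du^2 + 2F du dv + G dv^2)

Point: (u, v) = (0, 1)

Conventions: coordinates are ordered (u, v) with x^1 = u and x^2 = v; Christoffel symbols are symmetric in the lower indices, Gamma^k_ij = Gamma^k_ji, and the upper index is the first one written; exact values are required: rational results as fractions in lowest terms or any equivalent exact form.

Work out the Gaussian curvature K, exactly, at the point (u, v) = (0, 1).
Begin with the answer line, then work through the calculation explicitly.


Answer: K = -8864/1369

E = 37/4, F = 0, G = 1/4, EG - F^2 = 37/16 at the point
E_u = 9, E_v = 36, F_u = 3, F_v = 0, G_u = 0, G_v = 0
E_vv = 108, F_uv = 6, G_uu = 4
The intrinsic route: Brioschi's K = (det M1 - det M2)/(EG - F^2)^2.
M1 = [[-E_vv/2 + F_uv - G_uu/2, E_u/2, F_u - E_v/2], [F_v - G_u/2, E, F], [G_v/2, F, G]] = [[-50, 9/2, -15], [0, 37/4, 0], [0, 0, 1/4]]; det M1 = -925/8
M2 = [[0, E_v/2, G_u/2], [E_v/2, E, F], [G_u/2, F, G]] = [[0, 18, 0], [18, 37/4, 0], [0, 0, 1/4]]; det M2 = -81
det M1 - det M2 = -277/8; K = -277/8 / (37/16)^2 = -8864/1369


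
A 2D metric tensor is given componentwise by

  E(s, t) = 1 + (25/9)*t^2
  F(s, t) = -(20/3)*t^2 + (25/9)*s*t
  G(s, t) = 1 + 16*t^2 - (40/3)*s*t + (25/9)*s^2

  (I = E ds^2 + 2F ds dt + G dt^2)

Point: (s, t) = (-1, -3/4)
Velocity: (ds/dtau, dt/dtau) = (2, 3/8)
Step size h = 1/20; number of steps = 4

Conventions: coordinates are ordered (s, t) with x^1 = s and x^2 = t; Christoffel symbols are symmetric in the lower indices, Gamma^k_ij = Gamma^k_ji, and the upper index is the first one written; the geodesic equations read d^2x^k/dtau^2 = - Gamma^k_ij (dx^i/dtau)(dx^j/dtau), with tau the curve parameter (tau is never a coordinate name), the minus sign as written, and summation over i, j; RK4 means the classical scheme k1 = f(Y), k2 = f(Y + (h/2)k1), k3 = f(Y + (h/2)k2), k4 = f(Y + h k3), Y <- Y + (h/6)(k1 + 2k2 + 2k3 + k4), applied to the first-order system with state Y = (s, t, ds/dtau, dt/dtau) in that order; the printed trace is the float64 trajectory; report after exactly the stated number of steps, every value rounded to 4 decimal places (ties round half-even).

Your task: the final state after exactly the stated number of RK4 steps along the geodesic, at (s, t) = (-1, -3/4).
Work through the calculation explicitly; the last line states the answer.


f(Y) = (ds/dtau, dt/dtau, -Gamma^s_ij Y'^i Y'^j, -Gamma^t_ij Y'^i Y'^j) with the Gammas evaluated at the stage position; h = 0.050000; intermediate values shown to 6 dp
step 0: s = -1.0000, t = -0.7500, ds/dtau = 2.0000, dt/dtau = 0.3750
step 1:
  k1: at (s, t) = (-1.000000, -0.750000), (ds/dtau, dt/dtau) = (2.000000, 0.375000); Gamma_sss = 0.000000, Gamma_sst = -0.480000, Gamma_stt = 1.152000, Gamma_tss = 0.000000, Gamma_tst = 0.512000, Gamma_ttt = -1.228800; k1 = (2.000000, 0.375000, 0.558000, -0.595200)
  k2: at (s, t) = (-0.950000, -0.740625), (ds/dtau, dt/dtau) = (2.013950, 0.360120); Gamma_sss = 0.000000, Gamma_sst = -0.464842, Gamma_stt = 1.115622, Gamma_tss = 0.000000, Gamma_tst = 0.519368, Gamma_ttt = -1.246484; k2 = (2.013950, 0.360120, 0.529586, -0.591706)
  k3: at (s, t) = (-0.949651, -0.740997), (ds/dtau, dt/dtau) = (2.013240, 0.360207); Gamma_sss = 0.000000, Gamma_sst = -0.464316, Gamma_stt = 1.114359, Gamma_tss = 0.000000, Gamma_tst = 0.519298, Gamma_ttt = -1.246314; k3 = (2.013240, 0.360207, 0.528842, -0.591464)
  k4: at (s, t) = (-0.899338, -0.731990), (ds/dtau, dt/dtau) = (2.026442, 0.345427); Gamma_sss = 0.000000, Gamma_sst = -0.448796, Gamma_stt = 1.077111, Gamma_tss = 0.000000, Gamma_tst = 0.525710, Gamma_ttt = -1.261704; k4 = (2.026442, 0.345427, 0.499783, -0.585435)
  Y <- Y + (h/6)(k1 + 2k2 + 2k3 + k4): s = -0.8993, t = -0.7320, ds/dtau = 2.0265, dt/dtau = 0.3454
step 2:
  k1: at (s, t) = (-0.899326, -0.731991), (ds/dtau, dt/dtau) = (2.026455, 0.345442); Gamma_sss = 0.000000, Gamma_sst = -0.448789, Gamma_stt = 1.077095, Gamma_tss = 0.000000, Gamma_tst = 0.525710, Gamma_ttt = -1.261705; k1 = (2.026455, 0.345442, 0.499796, -0.585459)
  k2: at (s, t) = (-0.848665, -0.723355), (ds/dtau, dt/dtau) = (2.038950, 0.330805); Gamma_sss = 0.000000, Gamma_sst = -0.432966, Gamma_stt = 1.039118, Gamma_tss = 0.000000, Gamma_tst = 0.531147, Gamma_ttt = -1.274754; k2 = (2.038950, 0.330805, 0.470354, -0.577014)
  k3: at (s, t) = (-0.848353, -0.723721), (ds/dtau, dt/dtau) = (2.038214, 0.331017); Gamma_sss = 0.000000, Gamma_sst = -0.432500, Gamma_stt = 1.038001, Gamma_tss = 0.000000, Gamma_tst = 0.531020, Gamma_ttt = -1.274447; k3 = (2.038214, 0.331017, 0.469865, -0.576896)
  k4: at (s, t) = (-0.797416, -0.715440), (ds/dtau, dt/dtau) = (2.049949, 0.316597); Gamma_sss = 0.000000, Gamma_sst = -0.416536, Gamma_stt = 0.999687, Gamma_tss = 0.000000, Gamma_tst = 0.535424, Gamma_ttt = -1.285017; k4 = (2.049949, 0.316597, 0.440468, -0.566186)
  Y <- Y + (h/6)(k1 + 2k2 + 2k3 + k4): s = -0.7974, t = -0.7154, ds/dtau = 2.0500, dt/dtau = 0.3166
step 3:
  k1: at (s, t) = (-0.797404, -0.715444), (ds/dtau, dt/dtau) = (2.049961, 0.316613); Gamma_sss = 0.000000, Gamma_sst = -0.416528, Gamma_stt = 0.999667, Gamma_tss = 0.000000, Gamma_tst = 0.535423, Gamma_ttt = -1.285014; k1 = (2.049961, 0.316613, 0.440480, -0.566211)
  k2: at (s, t) = (-0.746155, -0.707528), (ds/dtau, dt/dtau) = (2.060973, 0.302458); Gamma_sss = 0.000000, Gamma_sst = -0.400472, Gamma_stt = 0.961133, Gamma_tss = 0.000000, Gamma_tst = 0.538798, Gamma_ttt = -1.293115; k2 = (2.060973, 0.302458, 0.411349, -0.553432)
  k3: at (s, t) = (-0.745879, -0.707882), (ds/dtau, dt/dtau) = (2.060245, 0.302777); Gamma_sss = 0.000000, Gamma_sst = -0.400074, Gamma_stt = 0.960177, Gamma_tss = 0.000000, Gamma_tst = 0.538629, Gamma_ttt = -1.292709; k3 = (2.060245, 0.302777, 0.411105, -0.553480)
  k4: at (s, t) = (-0.694391, -0.700305), (ds/dtau, dt/dtau) = (2.070516, 0.288939); Gamma_sss = 0.000000, Gamma_sst = -0.384088, Gamma_stt = 0.921811, Gamma_tss = 0.000000, Gamma_tst = 0.540966, Gamma_ttt = -1.298319; k4 = (2.070516, 0.288939, 0.382605, -0.538878)
  Y <- Y + (h/6)(k1 + 2k2 + 2k3 + k4): s = -0.6944, t = -0.7003, ds/dtau = 2.0705, dt/dtau = 0.2890
step 4:
  k1: at (s, t) = (-0.694379, -0.700310), (ds/dtau, dt/dtau) = (2.070528, 0.288955); Gamma_sss = 0.000000, Gamma_sst = -0.384079, Gamma_stt = 0.921789, Gamma_tss = 0.000000, Gamma_tst = 0.540963, Gamma_ttt = -1.298311; k1 = (2.070528, 0.288955, 0.382616, -0.538903)
  k2: at (s, t) = (-0.642616, -0.693086), (ds/dtau, dt/dtau) = (2.080093, 0.275483); Gamma_sss = 0.000000, Gamma_sst = -0.368196, Gamma_stt = 0.883671, Gamma_tss = 0.000000, Gamma_tst = 0.542287, Gamma_ttt = -1.301488; k2 = (2.080093, 0.275483, 0.354913, -0.522722)
  k3: at (s, t) = (-0.642377, -0.693423), (ds/dtau, dt/dtau) = (2.079401, 0.275887); Gamma_sss = 0.000000, Gamma_sst = -0.367866, Gamma_stt = 0.882878, Gamma_tss = 0.000000, Gamma_tst = 0.542092, Gamma_ttt = -1.301022; k3 = (2.079401, 0.275887, 0.354876, -0.522950)
  k4: at (s, t) = (-0.590409, -0.686516), (ds/dtau, dt/dtau) = (2.088272, 0.262808); Gamma_sss = 0.000000, Gamma_sst = -0.352234, Gamma_stt = 0.845360, Gamma_tss = 0.000000, Gamma_tst = 0.542437, Gamma_ttt = -1.301848; k4 = (2.088272, 0.262808, 0.328234, -0.505478)
  Y <- Y + (h/6)(k1 + 2k2 + 2k3 + k4): s = -0.5904, t = -0.6865, ds/dtau = 2.0883, dt/dtau = 0.2628

Answer: s = -0.5904, t = -0.6865, ds/dtau = 2.0883, dt/dtau = 0.2628


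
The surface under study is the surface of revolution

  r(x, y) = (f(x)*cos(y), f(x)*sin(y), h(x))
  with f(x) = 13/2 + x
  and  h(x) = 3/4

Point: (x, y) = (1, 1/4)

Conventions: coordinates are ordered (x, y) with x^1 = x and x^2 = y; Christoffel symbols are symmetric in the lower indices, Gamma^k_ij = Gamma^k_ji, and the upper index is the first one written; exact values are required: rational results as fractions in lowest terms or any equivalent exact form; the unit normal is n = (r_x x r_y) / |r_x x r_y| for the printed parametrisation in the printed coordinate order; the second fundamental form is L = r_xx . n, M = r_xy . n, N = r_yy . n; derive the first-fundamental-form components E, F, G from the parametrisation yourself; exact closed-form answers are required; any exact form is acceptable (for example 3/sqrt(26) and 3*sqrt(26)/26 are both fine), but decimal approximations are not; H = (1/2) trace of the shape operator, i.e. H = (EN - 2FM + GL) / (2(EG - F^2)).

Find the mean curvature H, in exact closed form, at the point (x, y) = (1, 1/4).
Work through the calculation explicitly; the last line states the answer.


f = 15/2, f' = 1, f'' = 0, h' = 0, h'' = 0
E = 1, F = 0, G = 225/4; answer radicand W^2 = 1
unnormalised second-form numerators: l = 0, m = 0, n = 0; L = l/sqrt(1), and similarly M = m/sqrt(W^2), N = n/sqrt(W^2)
H = (E*n - 2*F*m + G*l) / (2*(EG - F^2)*sqrt(W^2)); E*n - 2*F*m + G*l = 0, EG - F^2 = 225/4, so H = (0)/sqrt(1)

Answer: H = 0


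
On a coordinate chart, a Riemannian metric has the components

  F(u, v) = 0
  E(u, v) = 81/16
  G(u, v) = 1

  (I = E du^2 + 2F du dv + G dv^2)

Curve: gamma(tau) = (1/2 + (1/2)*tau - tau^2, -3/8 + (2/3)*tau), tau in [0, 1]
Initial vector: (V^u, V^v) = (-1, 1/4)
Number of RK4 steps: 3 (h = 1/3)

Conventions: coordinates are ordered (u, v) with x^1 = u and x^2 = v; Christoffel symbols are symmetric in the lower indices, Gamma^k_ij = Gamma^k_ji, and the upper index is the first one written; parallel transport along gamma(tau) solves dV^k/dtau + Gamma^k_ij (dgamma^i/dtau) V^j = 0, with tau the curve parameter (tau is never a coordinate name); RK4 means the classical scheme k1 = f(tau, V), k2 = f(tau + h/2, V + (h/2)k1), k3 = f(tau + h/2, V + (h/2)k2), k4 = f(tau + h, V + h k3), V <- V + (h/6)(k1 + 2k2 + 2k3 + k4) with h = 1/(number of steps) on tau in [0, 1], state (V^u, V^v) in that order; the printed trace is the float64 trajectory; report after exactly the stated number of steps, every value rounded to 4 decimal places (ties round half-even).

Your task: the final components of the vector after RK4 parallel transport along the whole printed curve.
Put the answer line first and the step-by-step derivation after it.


Answer: V^u = -1.0000, V^v = 0.2500

gamma'(tau) = (1/2 - 2*tau, 2/3); f(tau, V)^k = -Gamma^k_ij(gamma(tau)) gamma'^i(tau) V^j; h = 1/3; intermediate values shown to 6 dp
curve data and Christoffel symbols at the stage parameters:
  tau = 0.000000: gamma = (0.500000, -0.375000), gamma' = (0.500000, 0.666667); Gamma_uuu = 0.000000, Gamma_uuv = 0.000000, Gamma_uvv = 0.000000, Gamma_vuu = 0.000000, Gamma_vuv = 0.000000, Gamma_vvv = 0.000000
  tau = 0.166667: gamma = (0.555556, -0.263889), gamma' = (0.166667, 0.666667); Gamma_uuu = 0.000000, Gamma_uuv = 0.000000, Gamma_uvv = 0.000000, Gamma_vuu = 0.000000, Gamma_vuv = 0.000000, Gamma_vvv = 0.000000
  tau = 0.333333: gamma = (0.555556, -0.152778), gamma' = (-0.166667, 0.666667); Gamma_uuu = 0.000000, Gamma_uuv = 0.000000, Gamma_uvv = 0.000000, Gamma_vuu = 0.000000, Gamma_vuv = 0.000000, Gamma_vvv = 0.000000
  tau = 0.500000: gamma = (0.500000, -0.041667), gamma' = (-0.500000, 0.666667); Gamma_uuu = 0.000000, Gamma_uuv = 0.000000, Gamma_uvv = 0.000000, Gamma_vuu = 0.000000, Gamma_vuv = 0.000000, Gamma_vvv = 0.000000
  tau = 0.666667: gamma = (0.388889, 0.069444), gamma' = (-0.833333, 0.666667); Gamma_uuu = 0.000000, Gamma_uuv = 0.000000, Gamma_uvv = 0.000000, Gamma_vuu = 0.000000, Gamma_vuv = 0.000000, Gamma_vvv = 0.000000
  tau = 0.833333: gamma = (0.222222, 0.180556), gamma' = (-1.166667, 0.666667); Gamma_uuu = 0.000000, Gamma_uuv = 0.000000, Gamma_uvv = 0.000000, Gamma_vuu = 0.000000, Gamma_vuv = 0.000000, Gamma_vvv = 0.000000
  tau = 1.000000: gamma = (0.000000, 0.291667), gamma' = (-1.500000, 0.666667); Gamma_uuu = 0.000000, Gamma_uuv = 0.000000, Gamma_uvv = 0.000000, Gamma_vuu = 0.000000, Gamma_vuv = 0.000000, Gamma_vvv = 0.000000
step 0: V^u = -1.0000, V^v = 0.2500
step 1: k1 = (0.000000, 0.000000), k2 = (0.000000, 0.000000), k3 = (0.000000, 0.000000), k4 = (0.000000, 0.000000); V <- V + (h/6)(k1 + 2k2 + 2k3 + k4): V^u = -1.0000, V^v = 0.2500
step 2: k1 = (0.000000, 0.000000), k2 = (0.000000, 0.000000), k3 = (0.000000, 0.000000), k4 = (0.000000, 0.000000); V <- V + (h/6)(k1 + 2k2 + 2k3 + k4): V^u = -1.0000, V^v = 0.2500
step 3: k1 = (0.000000, 0.000000), k2 = (0.000000, 0.000000), k3 = (0.000000, 0.000000), k4 = (0.000000, 0.000000); V <- V + (h/6)(k1 + 2k2 + 2k3 + k4): V^u = -1.0000, V^v = 0.2500


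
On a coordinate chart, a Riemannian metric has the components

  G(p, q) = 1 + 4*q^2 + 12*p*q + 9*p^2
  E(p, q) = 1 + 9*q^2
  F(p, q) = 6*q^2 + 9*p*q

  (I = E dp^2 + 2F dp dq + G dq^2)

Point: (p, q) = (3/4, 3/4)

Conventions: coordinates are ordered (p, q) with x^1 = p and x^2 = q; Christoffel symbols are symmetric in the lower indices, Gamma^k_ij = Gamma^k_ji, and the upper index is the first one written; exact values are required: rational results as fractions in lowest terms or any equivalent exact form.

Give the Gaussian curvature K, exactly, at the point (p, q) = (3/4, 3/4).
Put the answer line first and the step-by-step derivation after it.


Answer: K = -576/25921

E = 97/16, F = 135/16, G = 241/16, EG - F^2 = 161/8 at the point
E_p = 0, E_q = 27/2, F_p = 27/4, F_q = 63/4, G_p = 45/2, G_q = 15
E_qq = 18, F_pq = 9, G_pp = 18
Apply the Brioschi formula K = (det M1 - det M2)/(EG - F^2)^2 over the derivative matrices of E, F, G.
M1 = [[-E_qq/2 + F_pq - G_pp/2, E_p/2, F_p - E_q/2], [F_q - G_p/2, E, F], [G_q/2, F, G]] = [[-9, 0, 0], [9/2, 97/16, 135/16], [15/2, 135/16, 241/16]]; det M1 = -1449/8
M2 = [[0, E_q/2, G_p/2], [E_q/2, E, F], [G_p/2, F, G]] = [[0, 27/4, 45/4], [27/4, 97/16, 135/16], [45/4, 135/16, 241/16]]; det M2 = -1377/8
det M1 - det M2 = -9; K = -9 / (161/8)^2 = -576/25921


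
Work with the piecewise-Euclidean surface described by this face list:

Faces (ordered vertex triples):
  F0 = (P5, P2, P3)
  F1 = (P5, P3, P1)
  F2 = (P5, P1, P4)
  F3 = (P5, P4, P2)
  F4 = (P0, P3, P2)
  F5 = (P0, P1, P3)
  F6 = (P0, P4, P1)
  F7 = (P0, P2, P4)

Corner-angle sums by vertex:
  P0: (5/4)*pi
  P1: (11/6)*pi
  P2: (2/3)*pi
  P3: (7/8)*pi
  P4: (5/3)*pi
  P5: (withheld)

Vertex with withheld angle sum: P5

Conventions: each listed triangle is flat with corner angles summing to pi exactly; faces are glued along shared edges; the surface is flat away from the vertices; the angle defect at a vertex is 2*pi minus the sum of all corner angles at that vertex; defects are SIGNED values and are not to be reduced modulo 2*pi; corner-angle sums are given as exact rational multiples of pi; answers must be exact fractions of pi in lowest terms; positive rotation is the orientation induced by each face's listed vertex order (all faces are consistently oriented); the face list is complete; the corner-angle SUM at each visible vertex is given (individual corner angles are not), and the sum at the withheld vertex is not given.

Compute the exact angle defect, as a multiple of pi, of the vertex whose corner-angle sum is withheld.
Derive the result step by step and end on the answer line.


V = 6, E = 12, F = 8; chi = V - E + F = 2
Gauss-Bonnet: total defect = 2*pi*chi = 4*pi; visible defects sum to (89/24)*pi

Answer: defect(P5) = (7/24)*pi


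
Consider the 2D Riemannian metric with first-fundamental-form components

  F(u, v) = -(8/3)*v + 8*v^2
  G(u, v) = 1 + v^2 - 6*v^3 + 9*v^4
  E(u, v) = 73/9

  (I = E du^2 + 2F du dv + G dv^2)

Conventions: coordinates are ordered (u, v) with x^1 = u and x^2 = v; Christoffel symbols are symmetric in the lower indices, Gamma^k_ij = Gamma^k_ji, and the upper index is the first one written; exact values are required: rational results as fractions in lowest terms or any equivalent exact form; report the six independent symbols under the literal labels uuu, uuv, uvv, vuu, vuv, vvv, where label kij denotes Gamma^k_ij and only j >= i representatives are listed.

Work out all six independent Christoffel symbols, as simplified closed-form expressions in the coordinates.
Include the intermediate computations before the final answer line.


E = 73/9; F = -(8/3)*v + 8*v^2; G = 1 + v^2 - 6*v^3 + 9*v^4
Gamma^k_ij = (1/2) g^{kl} (d_i g_jl + d_j g_il - d_l g_ij), with g^inv = (1/(EG-F^2)) [[G, -F], [-F, E]]
first partials: E_u = 0, E_v = 0, F_u = 0, F_v = -8/3 + 16*v, G_u = 0, G_v = 2*v - 18*v^2 + 36*v^3
D = EG - F^2 = 73/9 + v^2 - 6*v^3 + 9*v^4
expanded: Gamma^u_uu = (G E_u - 2F F_u + F E_v)/(2D), Gamma^u_uv = (G E_v - F G_u)/(2D), Gamma^u_vv = (2G F_v - G G_u - F G_v)/(2D), Gamma^v_uu = (2E F_u - E E_v - F E_u)/(2D), Gamma^v_uv = (E G_u - F E_v)/(2D), Gamma^v_vv = (E G_v - 2F F_v + F G_u)/(2D); substitute and cancel common factors

Answer: Gamma_uuu = 0, Gamma_uuv = 0, Gamma_uvv = (144*v - 24)/(81*v^4 - 54*v^3 + 9*v^2 + 73), Gamma_vuu = 0, Gamma_vuv = 0, Gamma_vvv = (162*v^3 - 81*v^2 + 9*v)/(81*v^4 - 54*v^3 + 9*v^2 + 73)


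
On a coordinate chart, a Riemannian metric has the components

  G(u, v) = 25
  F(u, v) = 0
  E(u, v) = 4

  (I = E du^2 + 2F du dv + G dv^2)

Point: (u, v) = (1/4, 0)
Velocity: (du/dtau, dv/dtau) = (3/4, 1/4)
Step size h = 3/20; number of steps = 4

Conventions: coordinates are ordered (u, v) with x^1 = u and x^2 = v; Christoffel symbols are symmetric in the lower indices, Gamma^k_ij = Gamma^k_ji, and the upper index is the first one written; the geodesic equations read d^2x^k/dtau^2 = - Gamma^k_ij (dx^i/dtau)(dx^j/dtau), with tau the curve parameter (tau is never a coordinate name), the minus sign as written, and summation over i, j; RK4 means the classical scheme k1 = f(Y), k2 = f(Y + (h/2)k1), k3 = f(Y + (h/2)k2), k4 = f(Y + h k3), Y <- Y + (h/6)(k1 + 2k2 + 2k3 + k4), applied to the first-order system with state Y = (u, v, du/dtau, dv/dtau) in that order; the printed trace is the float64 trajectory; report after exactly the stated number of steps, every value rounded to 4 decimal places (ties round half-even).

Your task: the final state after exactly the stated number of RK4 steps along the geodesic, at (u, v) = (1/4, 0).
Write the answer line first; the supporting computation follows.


Answer: u = 0.7000, v = 0.1500, du/dtau = 0.7500, dv/dtau = 0.2500

f(Y) = (du/dtau, dv/dtau, -Gamma^u_ij Y'^i Y'^j, -Gamma^v_ij Y'^i Y'^j) with the Gammas evaluated at the stage position; h = 0.150000; intermediate values shown to 6 dp
step 0: u = 0.2500, v = 0.0000, du/dtau = 0.7500, dv/dtau = 0.2500
step 1:
  k1: at (u, v) = (0.250000, 0.000000), (du/dtau, dv/dtau) = (0.750000, 0.250000); Gamma_uuu = 0.000000, Gamma_uuv = 0.000000, Gamma_uvv = 0.000000, Gamma_vuu = 0.000000, Gamma_vuv = 0.000000, Gamma_vvv = 0.000000; k1 = (0.750000, 0.250000, 0.000000, 0.000000)
  k2: at (u, v) = (0.306250, 0.018750), (du/dtau, dv/dtau) = (0.750000, 0.250000); Gamma_uuu = 0.000000, Gamma_uuv = 0.000000, Gamma_uvv = 0.000000, Gamma_vuu = 0.000000, Gamma_vuv = 0.000000, Gamma_vvv = 0.000000; k2 = (0.750000, 0.250000, 0.000000, 0.000000)
  k3: at (u, v) = (0.306250, 0.018750), (du/dtau, dv/dtau) = (0.750000, 0.250000); Gamma_uuu = 0.000000, Gamma_uuv = 0.000000, Gamma_uvv = 0.000000, Gamma_vuu = 0.000000, Gamma_vuv = 0.000000, Gamma_vvv = 0.000000; k3 = (0.750000, 0.250000, 0.000000, 0.000000)
  k4: at (u, v) = (0.362500, 0.037500), (du/dtau, dv/dtau) = (0.750000, 0.250000); Gamma_uuu = 0.000000, Gamma_uuv = 0.000000, Gamma_uvv = 0.000000, Gamma_vuu = 0.000000, Gamma_vuv = 0.000000, Gamma_vvv = 0.000000; k4 = (0.750000, 0.250000, 0.000000, 0.000000)
  Y <- Y + (h/6)(k1 + 2k2 + 2k3 + k4): u = 0.3625, v = 0.0375, du/dtau = 0.7500, dv/dtau = 0.2500
step 2:
  k1: at (u, v) = (0.362500, 0.037500), (du/dtau, dv/dtau) = (0.750000, 0.250000); Gamma_uuu = 0.000000, Gamma_uuv = 0.000000, Gamma_uvv = 0.000000, Gamma_vuu = 0.000000, Gamma_vuv = 0.000000, Gamma_vvv = 0.000000; k1 = (0.750000, 0.250000, 0.000000, 0.000000)
  k2: at (u, v) = (0.418750, 0.056250), (du/dtau, dv/dtau) = (0.750000, 0.250000); Gamma_uuu = 0.000000, Gamma_uuv = 0.000000, Gamma_uvv = 0.000000, Gamma_vuu = 0.000000, Gamma_vuv = 0.000000, Gamma_vvv = 0.000000; k2 = (0.750000, 0.250000, 0.000000, 0.000000)
  k3: at (u, v) = (0.418750, 0.056250), (du/dtau, dv/dtau) = (0.750000, 0.250000); Gamma_uuu = 0.000000, Gamma_uuv = 0.000000, Gamma_uvv = 0.000000, Gamma_vuu = 0.000000, Gamma_vuv = 0.000000, Gamma_vvv = 0.000000; k3 = (0.750000, 0.250000, 0.000000, 0.000000)
  k4: at (u, v) = (0.475000, 0.075000), (du/dtau, dv/dtau) = (0.750000, 0.250000); Gamma_uuu = 0.000000, Gamma_uuv = 0.000000, Gamma_uvv = 0.000000, Gamma_vuu = 0.000000, Gamma_vuv = 0.000000, Gamma_vvv = 0.000000; k4 = (0.750000, 0.250000, 0.000000, 0.000000)
  Y <- Y + (h/6)(k1 + 2k2 + 2k3 + k4): u = 0.4750, v = 0.0750, du/dtau = 0.7500, dv/dtau = 0.2500
step 3:
  k1: at (u, v) = (0.475000, 0.075000), (du/dtau, dv/dtau) = (0.750000, 0.250000); Gamma_uuu = 0.000000, Gamma_uuv = 0.000000, Gamma_uvv = 0.000000, Gamma_vuu = 0.000000, Gamma_vuv = 0.000000, Gamma_vvv = 0.000000; k1 = (0.750000, 0.250000, 0.000000, 0.000000)
  k2: at (u, v) = (0.531250, 0.093750), (du/dtau, dv/dtau) = (0.750000, 0.250000); Gamma_uuu = 0.000000, Gamma_uuv = 0.000000, Gamma_uvv = 0.000000, Gamma_vuu = 0.000000, Gamma_vuv = 0.000000, Gamma_vvv = 0.000000; k2 = (0.750000, 0.250000, 0.000000, 0.000000)
  k3: at (u, v) = (0.531250, 0.093750), (du/dtau, dv/dtau) = (0.750000, 0.250000); Gamma_uuu = 0.000000, Gamma_uuv = 0.000000, Gamma_uvv = 0.000000, Gamma_vuu = 0.000000, Gamma_vuv = 0.000000, Gamma_vvv = 0.000000; k3 = (0.750000, 0.250000, 0.000000, 0.000000)
  k4: at (u, v) = (0.587500, 0.112500), (du/dtau, dv/dtau) = (0.750000, 0.250000); Gamma_uuu = 0.000000, Gamma_uuv = 0.000000, Gamma_uvv = 0.000000, Gamma_vuu = 0.000000, Gamma_vuv = 0.000000, Gamma_vvv = 0.000000; k4 = (0.750000, 0.250000, 0.000000, 0.000000)
  Y <- Y + (h/6)(k1 + 2k2 + 2k3 + k4): u = 0.5875, v = 0.1125, du/dtau = 0.7500, dv/dtau = 0.2500
step 4:
  k1: at (u, v) = (0.587500, 0.112500), (du/dtau, dv/dtau) = (0.750000, 0.250000); Gamma_uuu = 0.000000, Gamma_uuv = 0.000000, Gamma_uvv = 0.000000, Gamma_vuu = 0.000000, Gamma_vuv = 0.000000, Gamma_vvv = 0.000000; k1 = (0.750000, 0.250000, 0.000000, 0.000000)
  k2: at (u, v) = (0.643750, 0.131250), (du/dtau, dv/dtau) = (0.750000, 0.250000); Gamma_uuu = 0.000000, Gamma_uuv = 0.000000, Gamma_uvv = 0.000000, Gamma_vuu = 0.000000, Gamma_vuv = 0.000000, Gamma_vvv = 0.000000; k2 = (0.750000, 0.250000, 0.000000, 0.000000)
  k3: at (u, v) = (0.643750, 0.131250), (du/dtau, dv/dtau) = (0.750000, 0.250000); Gamma_uuu = 0.000000, Gamma_uuv = 0.000000, Gamma_uvv = 0.000000, Gamma_vuu = 0.000000, Gamma_vuv = 0.000000, Gamma_vvv = 0.000000; k3 = (0.750000, 0.250000, 0.000000, 0.000000)
  k4: at (u, v) = (0.700000, 0.150000), (du/dtau, dv/dtau) = (0.750000, 0.250000); Gamma_uuu = 0.000000, Gamma_uuv = 0.000000, Gamma_uvv = 0.000000, Gamma_vuu = 0.000000, Gamma_vuv = 0.000000, Gamma_vvv = 0.000000; k4 = (0.750000, 0.250000, 0.000000, 0.000000)
  Y <- Y + (h/6)(k1 + 2k2 + 2k3 + k4): u = 0.7000, v = 0.1500, du/dtau = 0.7500, dv/dtau = 0.2500


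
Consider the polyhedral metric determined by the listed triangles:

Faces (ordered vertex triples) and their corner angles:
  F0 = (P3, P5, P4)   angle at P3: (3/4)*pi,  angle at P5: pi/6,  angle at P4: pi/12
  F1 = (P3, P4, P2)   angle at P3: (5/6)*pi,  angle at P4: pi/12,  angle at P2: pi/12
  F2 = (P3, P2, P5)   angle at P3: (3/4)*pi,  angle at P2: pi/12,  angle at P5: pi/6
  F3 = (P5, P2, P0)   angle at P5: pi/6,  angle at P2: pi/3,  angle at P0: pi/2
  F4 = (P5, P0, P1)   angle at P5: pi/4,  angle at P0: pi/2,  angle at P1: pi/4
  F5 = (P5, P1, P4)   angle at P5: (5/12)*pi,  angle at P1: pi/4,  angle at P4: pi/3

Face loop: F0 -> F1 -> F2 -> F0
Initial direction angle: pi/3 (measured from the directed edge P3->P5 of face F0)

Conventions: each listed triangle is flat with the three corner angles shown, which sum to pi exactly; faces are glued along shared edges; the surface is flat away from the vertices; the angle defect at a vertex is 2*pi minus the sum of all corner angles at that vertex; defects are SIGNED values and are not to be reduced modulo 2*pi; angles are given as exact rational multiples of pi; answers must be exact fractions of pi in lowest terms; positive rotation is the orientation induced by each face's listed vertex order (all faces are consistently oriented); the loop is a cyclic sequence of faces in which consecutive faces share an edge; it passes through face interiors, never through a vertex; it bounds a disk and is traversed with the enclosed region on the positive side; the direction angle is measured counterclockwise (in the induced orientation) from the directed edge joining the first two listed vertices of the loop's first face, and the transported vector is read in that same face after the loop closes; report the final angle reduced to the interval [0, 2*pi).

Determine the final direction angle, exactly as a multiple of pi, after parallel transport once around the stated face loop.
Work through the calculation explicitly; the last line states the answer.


enclosed vertex P3: corner angles sum to (7/3)*pi, defect = 2*pi - (7/3)*pi = -pi/3
final direction = starting direction + enclosed defect total, reduced mod 2*pi (induced orientation)
final angle = pi/3 - pi/3 = 0 (mod 2*pi)

Answer: final direction angle = 0


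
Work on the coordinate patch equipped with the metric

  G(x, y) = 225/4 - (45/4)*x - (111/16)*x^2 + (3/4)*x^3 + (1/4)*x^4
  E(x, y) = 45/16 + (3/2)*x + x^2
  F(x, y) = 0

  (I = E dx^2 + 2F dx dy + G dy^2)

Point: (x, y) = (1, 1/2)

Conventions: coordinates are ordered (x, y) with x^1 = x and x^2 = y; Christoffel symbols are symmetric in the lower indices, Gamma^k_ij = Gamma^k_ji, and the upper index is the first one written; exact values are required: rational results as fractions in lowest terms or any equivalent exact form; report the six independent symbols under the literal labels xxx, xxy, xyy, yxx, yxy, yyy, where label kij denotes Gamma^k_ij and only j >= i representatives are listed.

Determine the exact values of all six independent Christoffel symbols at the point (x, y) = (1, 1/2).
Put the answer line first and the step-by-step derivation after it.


Answer: Gamma_xxx = 28/85, Gamma_xxy = 0, Gamma_xyy = 35/17, Gamma_yxx = 0, Gamma_yxy = -7/25, Gamma_yyy = 0

E = 85/16, F = 0, G = 625/16 at the point
E_x = 7/2, E_y = 0, F_x = 0, F_y = 0, G_x = -175/8, G_y = 0
EG - F^2 = 53125/256;  g^inv = (256/53125) * [[625/16, 0], [0, 85/16]]
first-kind symbols [ij,l] = (1/2)(d_i g_jl + d_j g_il - d_l g_ij): [xx,x] = E_x/2 = 7/4, [xx,y] = F_x - E_y/2 = 0, [xy,x] = E_y/2 = 0, [xy,y] = G_x/2 = -175/16, [yy,x] = F_y - G_x/2 = 175/16, [yy,y] = G_y/2 = 0
Gamma^x_ij = (G*[ij,x] - F*[ij,y])/(EG - F^2), Gamma^y_ij = (E*[ij,y] - F*[ij,x])/(EG - F^2)


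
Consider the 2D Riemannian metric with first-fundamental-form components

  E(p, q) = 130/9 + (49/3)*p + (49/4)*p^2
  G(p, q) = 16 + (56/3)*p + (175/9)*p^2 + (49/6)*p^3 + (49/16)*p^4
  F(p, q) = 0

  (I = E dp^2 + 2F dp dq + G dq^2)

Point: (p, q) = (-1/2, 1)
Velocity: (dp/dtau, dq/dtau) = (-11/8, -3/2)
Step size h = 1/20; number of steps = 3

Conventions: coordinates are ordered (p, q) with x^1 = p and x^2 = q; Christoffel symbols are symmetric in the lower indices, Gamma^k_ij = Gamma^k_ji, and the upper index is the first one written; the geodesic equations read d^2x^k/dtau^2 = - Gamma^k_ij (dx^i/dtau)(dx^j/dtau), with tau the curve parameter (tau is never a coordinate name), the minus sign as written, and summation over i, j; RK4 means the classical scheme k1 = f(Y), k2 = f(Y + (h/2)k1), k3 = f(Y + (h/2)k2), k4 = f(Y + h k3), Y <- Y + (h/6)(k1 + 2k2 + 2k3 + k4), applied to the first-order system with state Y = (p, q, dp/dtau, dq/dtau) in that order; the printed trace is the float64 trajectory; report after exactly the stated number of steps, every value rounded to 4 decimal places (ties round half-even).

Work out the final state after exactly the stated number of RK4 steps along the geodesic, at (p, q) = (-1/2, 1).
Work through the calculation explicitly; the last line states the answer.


f(Y) = (dp/dtau, dq/dtau, -Gamma^p_ij Y'^i Y'^j, -Gamma^q_ij Y'^i Y'^j) with the Gammas evaluated at the stage position; h = 0.050000; intermediate values shown to 6 dp
step 0: p = -0.5000, q = 1.0000, dp/dtau = -1.3750, dq/dtau = -1.5000
step 1:
  k1: at (p, q) = (-0.500000, 1.000000), (dp/dtau, dq/dtau) = (-1.375000, -1.500000); Gamma_ppp = 0.218587, Gamma_ppq = 0.000000, Gamma_pqq = -0.204275, Gamma_qpp = 0.000000, Gamma_qpq = 0.178344, Gamma_qqq = 0.000000; k1 = (-1.375000, -1.500000, 0.046352, -0.735669)
  k2: at (p, q) = (-0.534375, 0.962500), (dp/dtau, dq/dtau) = (-1.373841, -1.518392); Gamma_ppp = 0.175874, Gamma_ppq = 0.000000, Gamma_pqq = -0.163455, Gamma_qpp = 0.000000, Gamma_qpq = 0.142343, Gamma_qqq = 0.000000; k2 = (-1.373841, -1.518392, 0.044896, -0.593864)
  k3: at (p, q) = (-0.534346, 0.962040), (dp/dtau, dq/dtau) = (-1.373878, -1.514847); Gamma_ppp = 0.175911, Gamma_ppq = 0.000000, Gamma_pqq = -0.163490, Gamma_qpp = 0.000000, Gamma_qpq = 0.142374, Gamma_qqq = 0.000000; k3 = (-1.373878, -1.514847, 0.043131, -0.592620)
  k4: at (p, q) = (-0.568694, 0.924258), (dp/dtau, dq/dtau) = (-1.372843, -1.529631); Gamma_ppp = 0.131632, Gamma_ppq = 0.000000, Gamma_pqq = -0.121817, Gamma_qpp = 0.000000, Gamma_qpq = 0.105867, Gamma_qqq = 0.000000; k4 = (-1.372843, -1.529631, 0.036937, -0.444629)
  Y <- Y + (h/6)(k1 + 2k2 + 2k3 + k4): p = -0.5687, q = 0.9242, dp/dtau = -1.3728, dq/dtau = -1.5296
step 2:
  k1: at (p, q) = (-0.568694, 0.924199), (dp/dtau, dq/dtau) = (-1.372839, -1.529611); Gamma_ppp = 0.131632, Gamma_ppq = 0.000000, Gamma_pqq = -0.121817, Gamma_qpp = 0.000000, Gamma_qpq = 0.105867, Gamma_qqq = 0.000000; k1 = (-1.372839, -1.529611, 0.036931, -0.444621)
  k2: at (p, q) = (-0.603015, 0.885959), (dp/dtau, dq/dtau) = (-1.371916, -1.540726); Gamma_ppp = 0.086162, Gamma_ppq = 0.000000, Gamma_pqq = -0.079498, Gamma_qpp = 0.000000, Gamma_qpq = 0.068987, Gamma_qqq = 0.000000; k2 = (-1.371916, -1.540726, 0.026546, -0.291642)
  k3: at (p, q) = (-0.602992, 0.885681), (dp/dtau, dq/dtau) = (-1.372175, -1.536902); Gamma_ppp = 0.086193, Gamma_ppq = 0.000000, Gamma_pqq = -0.079527, Gamma_qpp = 0.000000, Gamma_qpq = 0.069012, Gamma_qqq = 0.000000; k3 = (-1.372175, -1.536902, 0.025558, -0.291079)
  k4: at (p, q) = (-0.637303, 0.847354), (dp/dtau, dq/dtau) = (-1.371561, -1.544164); Gamma_ppp = 0.039921, Gamma_ppq = 0.000000, Gamma_pqq = -0.036770, Gamma_qpp = 0.000000, Gamma_qpq = 0.031880, Gamma_qqq = 0.000000; k4 = (-1.371561, -1.544164, 0.012577, -0.135040)
  Y <- Y + (h/6)(k1 + 2k2 + 2k3 + k4): p = -0.6373, q = 0.8473, dp/dtau = -1.3716, dq/dtau = -1.5442
step 3:
  k1: at (p, q) = (-0.637299, 0.847291), (dp/dtau, dq/dtau) = (-1.371558, -1.544153); Gamma_ppp = 0.039926, Gamma_ppq = 0.000000, Gamma_pqq = -0.036774, Gamma_qpp = 0.000000, Gamma_qpq = 0.031885, Gamma_qqq = 0.000000; k1 = (-1.371558, -1.544153, 0.012578, -0.135056)
  k2: at (p, q) = (-0.671588, 0.808687), (dp/dtau, dq/dtau) = (-1.371243, -1.547529); Gamma_ppp = -0.006698, Gamma_ppq = 0.000000, Gamma_pqq = 0.006166, Gamma_qpp = 0.000000, Gamma_qpq = -0.005345, Gamma_qqq = 0.000000; k2 = (-1.371243, -1.547529, -0.002174, 0.022686)
  k3: at (p, q) = (-0.671580, 0.808602), (dp/dtau, dq/dtau) = (-1.371612, -1.543586); Gamma_ppp = -0.006687, Gamma_ppq = 0.000000, Gamma_pqq = 0.006157, Gamma_qpp = 0.000000, Gamma_qpq = -0.005337, Gamma_qqq = 0.000000; k3 = (-1.371612, -1.543586, -0.002088, 0.022598)
  k4: at (p, q) = (-0.705879, 0.770111), (dp/dtau, dq/dtau) = (-1.371662, -1.543023); Gamma_ppp = -0.053261, Gamma_ppq = 0.000000, Gamma_pqq = 0.049075, Gamma_qpp = 0.000000, Gamma_qpq = -0.042558, Gamma_qqq = 0.000000; k4 = (-1.371662, -1.543023, -0.016635, 0.180147)
  Y <- Y + (h/6)(k1 + 2k2 + 2k3 + k4): p = -0.7059, q = 0.7700, dp/dtau = -1.3717, dq/dtau = -1.5430

Answer: p = -0.7059, q = 0.7700, dp/dtau = -1.3717, dq/dtau = -1.5430
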